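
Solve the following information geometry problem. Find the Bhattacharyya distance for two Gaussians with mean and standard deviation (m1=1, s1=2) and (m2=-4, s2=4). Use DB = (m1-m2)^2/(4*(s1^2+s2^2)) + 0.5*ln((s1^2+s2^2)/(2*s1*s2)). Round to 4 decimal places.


Bhattacharyya distance between two Gaussians:
DB = (m1-m2)^2/(4*(s1^2+s2^2)) + (1/2)*ln((s1^2+s2^2)/(2*s1*s2)).
(m1-m2)^2 = (5)^2 = 25.
s1^2+s2^2 = 4 + 16 = 20.
term1 = 25/80 = 0.3125.
term2 = 0.5*ln(20/16.0) = 0.111572.
DB = 0.3125 + 0.111572 = 0.4241

0.4241


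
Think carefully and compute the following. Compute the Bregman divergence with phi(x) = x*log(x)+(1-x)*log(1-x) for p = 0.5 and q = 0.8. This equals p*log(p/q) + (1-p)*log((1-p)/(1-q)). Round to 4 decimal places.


Bregman divergence with negative entropy generator:
D = p*log(p/q) + (1-p)*log((1-p)/(1-q)).
p = 0.5, q = 0.8.
p*log(p/q) = 0.5*log(0.5/0.8) = -0.235002.
(1-p)*log((1-p)/(1-q)) = 0.5*log(0.5/0.2) = 0.458145.
D = -0.235002 + 0.458145 = 0.2231

0.2231


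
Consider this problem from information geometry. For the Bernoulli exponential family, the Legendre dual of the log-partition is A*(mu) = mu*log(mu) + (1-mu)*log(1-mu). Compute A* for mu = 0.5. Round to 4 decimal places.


Legendre transform for Bernoulli:
A*(mu) = mu*log(mu) + (1-mu)*log(1-mu).
mu = 0.5, 1-mu = 0.5.
mu*log(mu) = 0.5*log(0.5) = -0.346574.
(1-mu)*log(1-mu) = 0.5*log(0.5) = -0.346574.
A* = -0.346574 + -0.346574 = -0.6931

-0.6931


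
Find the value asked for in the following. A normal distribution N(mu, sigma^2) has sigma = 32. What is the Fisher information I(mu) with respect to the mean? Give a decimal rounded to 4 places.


The Fisher information for the mean of a normal distribution is I(mu) = 1/sigma^2.
sigma = 32, so sigma^2 = 1024.
I(mu) = 1/1024 = 0.0010

0.0010


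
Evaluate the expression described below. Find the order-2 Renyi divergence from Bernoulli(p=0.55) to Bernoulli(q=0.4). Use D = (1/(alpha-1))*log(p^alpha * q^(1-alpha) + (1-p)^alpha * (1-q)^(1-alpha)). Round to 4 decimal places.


Renyi divergence of order alpha between Bernoulli distributions:
D = (1/(alpha-1))*log(p^alpha * q^(1-alpha) + (1-p)^alpha * (1-q)^(1-alpha)).
alpha = 2, p = 0.55, q = 0.4.
p^alpha * q^(1-alpha) = 0.55^2 * 0.4^-1 = 0.75625.
(1-p)^alpha * (1-q)^(1-alpha) = 0.45^2 * 0.6^-1 = 0.3375.
sum = 0.75625 + 0.3375 = 1.09375.
D = (1/1)*log(1.09375) = 0.0896

0.0896


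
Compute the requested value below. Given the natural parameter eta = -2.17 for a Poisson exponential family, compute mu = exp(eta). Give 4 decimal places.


Expectation parameter for Poisson exponential family:
mu = exp(eta).
eta = -2.17.
mu = exp(-2.17) = 0.1142

0.1142


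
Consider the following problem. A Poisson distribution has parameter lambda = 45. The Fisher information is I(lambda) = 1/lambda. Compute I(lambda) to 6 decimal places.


Fisher information for Poisson: I(lambda) = 1/lambda.
lambda = 45.
I(lambda) = 1/45 = 0.022222

0.022222


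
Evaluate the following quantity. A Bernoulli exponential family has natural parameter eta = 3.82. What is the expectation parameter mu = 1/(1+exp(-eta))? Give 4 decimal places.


Dual coordinate (expectation parameter) for Bernoulli:
mu = 1/(1+exp(-eta)).
eta = 3.82.
exp(-eta) = exp(-3.82) = 0.021928.
mu = 1/(1+0.021928) = 0.9785

0.9785


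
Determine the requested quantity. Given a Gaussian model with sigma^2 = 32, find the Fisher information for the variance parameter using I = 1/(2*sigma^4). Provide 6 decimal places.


Fisher information for variance: I(sigma^2) = 1/(2*sigma^4).
sigma^2 = 32, so sigma^4 = 1024.
I = 1/(2*1024) = 1/2048 = 0.000488

0.000488


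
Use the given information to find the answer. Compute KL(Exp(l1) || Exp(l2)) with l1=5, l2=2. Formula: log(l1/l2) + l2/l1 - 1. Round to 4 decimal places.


KL divergence for exponential family:
KL = log(l1/l2) + l2/l1 - 1.
log(5/2) = 0.916291.
2/5 = 0.4.
KL = 0.916291 + 0.4 - 1 = 0.3163

0.3163


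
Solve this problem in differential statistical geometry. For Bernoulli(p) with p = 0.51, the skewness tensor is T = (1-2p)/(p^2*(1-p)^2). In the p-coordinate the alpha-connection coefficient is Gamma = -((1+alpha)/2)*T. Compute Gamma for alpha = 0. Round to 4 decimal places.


Skewness (Amari-Chentsov) tensor: T = (1-2p)/(p^2*(1-p)^2).
p = 0.51, 1-2p = -0.02, p^2 = 0.2601, (1-p)^2 = 0.2401.
T = -0.02/(0.2601 * 0.2401) = -0.320256.
In the p-coordinate, Gamma^(alpha) = Gamma^(0) - (alpha/2)*T with Gamma^(0) = (1/2)*g'(p) = -T/2,
so Gamma^(alpha) = -((1+alpha)/2)*T.
alpha = 0, -(1+alpha)/2 = -0.5.
Gamma = -0.5 * -0.320256 = 0.1601

0.1601


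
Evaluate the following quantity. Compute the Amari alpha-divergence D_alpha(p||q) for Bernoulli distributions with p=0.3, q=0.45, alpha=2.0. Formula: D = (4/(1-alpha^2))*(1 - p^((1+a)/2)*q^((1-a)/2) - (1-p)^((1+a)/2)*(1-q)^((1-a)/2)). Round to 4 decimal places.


Amari alpha-divergence:
D = (4/(1-alpha^2))*(1 - p^((1+a)/2)*q^((1-a)/2) - (1-p)^((1+a)/2)*(1-q)^((1-a)/2)).
alpha = 2.0, p = 0.3, q = 0.45.
e1 = (1+alpha)/2 = 1.5, e2 = (1-alpha)/2 = -0.5.
t1 = p^e1 * q^e2 = 0.3^1.5 * 0.45^-0.5 = 0.244949.
t2 = (1-p)^e1 * (1-q)^e2 = 0.7^1.5 * 0.55^-0.5 = 0.789707.
4/(1-alpha^2) = -1.333333.
D = -1.333333*(1 - 0.244949 - 0.789707) = 0.0462

0.0462


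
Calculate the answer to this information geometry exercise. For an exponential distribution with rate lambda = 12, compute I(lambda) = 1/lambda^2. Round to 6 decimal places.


Fisher information for exponential: I(lambda) = 1/lambda^2.
lambda = 12, lambda^2 = 144.
I = 1/144 = 0.006944

0.006944


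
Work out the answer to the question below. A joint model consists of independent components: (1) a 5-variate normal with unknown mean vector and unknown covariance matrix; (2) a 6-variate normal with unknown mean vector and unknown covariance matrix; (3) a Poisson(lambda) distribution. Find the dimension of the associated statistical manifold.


The dimension of a statistical manifold equals the number of free
(independent) real parameters of the model. For a product of independent
blocks the parameter counts add.
- 5-variate normal: 5 (mean) + 5*6/2 = 15 (symmetric covariance) = 20.
- 6-variate normal: 6 (mean) + 6*7/2 = 21 (symmetric covariance) = 27.
- Poisson (lambda): 1.
Total = 20 + 27 + 1 = 48.
Dimension = 48

48


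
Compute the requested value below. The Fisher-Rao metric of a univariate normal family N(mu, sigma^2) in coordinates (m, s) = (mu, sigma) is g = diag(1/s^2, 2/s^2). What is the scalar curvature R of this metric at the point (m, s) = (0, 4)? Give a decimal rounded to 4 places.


The metric has the form g = (A dm^2 + B ds^2)/s^2 with A = 1, B = 2.
Substitute u = sqrt(A/B)*m: g = B*(du^2 + ds^2)/s^2, i.e. B times the
Poincare upper half-plane metric, which has constant Gaussian curvature -1.
Scaling a 2D metric by a constant c divides the Gaussian curvature by c,
so K = -1/B = -1/(2) = -0.5000 everywhere (the point (m, s) = (0, 4) is irrelevant:
the curvature is constant).
Scalar curvature in dimension 2: R = 2K = -2/(2) = -1.0000.

-1.0000


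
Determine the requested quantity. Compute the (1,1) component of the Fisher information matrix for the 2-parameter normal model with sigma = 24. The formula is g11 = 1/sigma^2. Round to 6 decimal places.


For the 2-parameter normal family, the Fisher metric has:
  g11 = 1/sigma^2, g22 = 2/sigma^2.
sigma = 24, sigma^2 = 576.
g11 = 0.001736

0.001736


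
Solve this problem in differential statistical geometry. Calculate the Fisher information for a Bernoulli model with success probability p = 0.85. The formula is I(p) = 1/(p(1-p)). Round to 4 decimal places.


For Bernoulli(p), Fisher information is I(p) = 1/(p*(1-p)).
p = 0.85, 1-p = 0.15.
p*(1-p) = 0.1275.
I(p) = 1/0.1275 = 7.8431

7.8431


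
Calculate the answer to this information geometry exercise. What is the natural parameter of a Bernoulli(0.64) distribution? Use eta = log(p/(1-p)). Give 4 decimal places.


Natural parameter for Bernoulli: eta = log(p/(1-p)).
p = 0.64, 1-p = 0.36.
p/(1-p) = 1.777778.
eta = log(1.777778) = 0.5754

0.5754


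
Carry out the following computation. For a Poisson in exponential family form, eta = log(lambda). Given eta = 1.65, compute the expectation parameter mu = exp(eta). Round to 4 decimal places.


Expectation parameter for Poisson exponential family:
mu = exp(eta).
eta = 1.65.
mu = exp(1.65) = 5.2070

5.2070


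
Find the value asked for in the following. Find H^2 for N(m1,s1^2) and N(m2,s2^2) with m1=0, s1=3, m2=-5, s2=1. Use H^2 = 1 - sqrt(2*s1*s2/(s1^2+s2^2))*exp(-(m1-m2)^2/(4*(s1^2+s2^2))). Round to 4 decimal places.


Squared Hellinger distance for Gaussians:
H^2 = 1 - sqrt(2*s1*s2/(s1^2+s2^2)) * exp(-(m1-m2)^2/(4*(s1^2+s2^2))).
s1^2 = 9, s2^2 = 1, s1^2+s2^2 = 10.
sqrt(2*3*1/(10)) = 0.774597.
(m1-m2)^2 = (5)^2 = 25.
exp(-25/(4*10)) = exp(-0.625) = 0.535261.
H^2 = 1 - 0.774597*0.535261 = 0.5854

0.5854


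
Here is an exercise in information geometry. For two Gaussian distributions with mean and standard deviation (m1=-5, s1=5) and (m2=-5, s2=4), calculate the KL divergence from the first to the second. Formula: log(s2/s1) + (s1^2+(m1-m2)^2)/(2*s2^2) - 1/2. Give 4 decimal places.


KL divergence between normal distributions:
KL = log(s2/s1) + (s1^2 + (m1-m2)^2)/(2*s2^2) - 1/2.
log(4/5) = -0.223144.
(5^2 + (-5--5)^2)/(2*4^2) = (25 + 0)/32 = 0.78125.
KL = -0.223144 + 0.78125 - 0.5 = 0.0581

0.0581


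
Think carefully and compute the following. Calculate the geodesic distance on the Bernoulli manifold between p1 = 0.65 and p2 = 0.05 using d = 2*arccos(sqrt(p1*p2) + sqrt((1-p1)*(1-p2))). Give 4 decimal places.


Geodesic distance on Bernoulli manifold:
d(p1,p2) = 2*arccos(sqrt(p1*p2) + sqrt((1-p1)*(1-p2))).
sqrt(p1*p2) = sqrt(0.65*0.05) = 0.180278.
sqrt((1-p1)*(1-p2)) = sqrt(0.35*0.95) = 0.576628.
arg = 0.180278 + 0.576628 = 0.756906.
d = 2*arccos(0.756906) = 1.4245

1.4245


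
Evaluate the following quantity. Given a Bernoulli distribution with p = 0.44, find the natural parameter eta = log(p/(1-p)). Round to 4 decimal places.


Natural parameter for Bernoulli: eta = log(p/(1-p)).
p = 0.44, 1-p = 0.56.
p/(1-p) = 0.785714.
eta = log(0.785714) = -0.2412

-0.2412


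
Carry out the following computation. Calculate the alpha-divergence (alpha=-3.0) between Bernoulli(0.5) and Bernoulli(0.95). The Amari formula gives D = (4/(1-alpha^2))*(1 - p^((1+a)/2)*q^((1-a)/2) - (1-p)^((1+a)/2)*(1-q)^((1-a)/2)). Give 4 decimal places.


Amari alpha-divergence:
D = (4/(1-alpha^2))*(1 - p^((1+a)/2)*q^((1-a)/2) - (1-p)^((1+a)/2)*(1-q)^((1-a)/2)).
alpha = -3.0, p = 0.5, q = 0.95.
e1 = (1+alpha)/2 = -1.0, e2 = (1-alpha)/2 = 2.0.
t1 = p^e1 * q^e2 = 0.5^-1.0 * 0.95^2.0 = 1.805.
t2 = (1-p)^e1 * (1-q)^e2 = 0.5^-1.0 * 0.05^2.0 = 0.005.
4/(1-alpha^2) = -0.5.
D = -0.5*(1 - 1.805 - 0.005) = 0.4050

0.4050


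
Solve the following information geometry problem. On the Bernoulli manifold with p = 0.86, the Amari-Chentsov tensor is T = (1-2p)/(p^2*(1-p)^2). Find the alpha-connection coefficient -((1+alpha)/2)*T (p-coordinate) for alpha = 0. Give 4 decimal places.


Skewness (Amari-Chentsov) tensor: T = (1-2p)/(p^2*(1-p)^2).
p = 0.86, 1-2p = -0.72, p^2 = 0.7396, (1-p)^2 = 0.0196.
T = -0.72/(0.7396 * 0.0196) = -49.668326.
In the p-coordinate, Gamma^(alpha) = Gamma^(0) - (alpha/2)*T with Gamma^(0) = (1/2)*g'(p) = -T/2,
so Gamma^(alpha) = -((1+alpha)/2)*T.
alpha = 0, -(1+alpha)/2 = -0.5.
Gamma = -0.5 * -49.668326 = 24.8342

24.8342


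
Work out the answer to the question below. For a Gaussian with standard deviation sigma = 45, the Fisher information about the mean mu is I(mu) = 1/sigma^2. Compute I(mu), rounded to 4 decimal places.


The Fisher information for the mean of a normal distribution is I(mu) = 1/sigma^2.
sigma = 45, so sigma^2 = 2025.
I(mu) = 1/2025 = 0.0005

0.0005


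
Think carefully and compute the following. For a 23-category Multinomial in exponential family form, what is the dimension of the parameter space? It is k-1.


Exponential family dimension calculation:
For Multinomial with k=23 categories, dim = k-1 = 22.

22


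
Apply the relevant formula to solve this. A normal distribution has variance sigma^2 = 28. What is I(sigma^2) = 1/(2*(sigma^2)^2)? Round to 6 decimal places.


Fisher information for variance: I(sigma^2) = 1/(2*sigma^4).
sigma^2 = 28, so sigma^4 = 784.
I = 1/(2*784) = 1/1568 = 0.000638

0.000638


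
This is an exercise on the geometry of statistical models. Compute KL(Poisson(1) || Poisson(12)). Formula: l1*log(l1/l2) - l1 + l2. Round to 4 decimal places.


KL divergence for Poisson:
KL = l1*log(l1/l2) - l1 + l2.
l1 = 1, l2 = 12.
log(1/12) = -2.484907.
l1*log(l1/l2) = 1 * -2.484907 = -2.484907.
KL = -2.484907 - 1 + 12 = 8.5151

8.5151


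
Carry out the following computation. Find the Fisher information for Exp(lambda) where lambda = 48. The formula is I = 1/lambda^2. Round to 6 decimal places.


Fisher information for exponential: I(lambda) = 1/lambda^2.
lambda = 48, lambda^2 = 2304.
I = 1/2304 = 0.000434

0.000434


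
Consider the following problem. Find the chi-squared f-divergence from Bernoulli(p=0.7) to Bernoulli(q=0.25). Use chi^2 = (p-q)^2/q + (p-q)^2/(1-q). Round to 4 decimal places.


Chi-squared divergence between Bernoulli distributions:
chi^2 = (p-q)^2/q + (p-q)^2/(1-q).
p = 0.7, q = 0.25, p-q = 0.45.
(p-q)^2 = 0.2025.
term1 = 0.2025/0.25 = 0.81.
term2 = 0.2025/0.75 = 0.27.
chi^2 = 0.81 + 0.27 = 1.0800

1.0800


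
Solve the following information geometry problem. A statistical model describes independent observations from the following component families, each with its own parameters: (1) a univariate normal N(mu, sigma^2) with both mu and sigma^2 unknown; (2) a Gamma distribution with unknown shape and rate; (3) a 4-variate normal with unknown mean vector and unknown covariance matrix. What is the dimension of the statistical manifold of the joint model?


The dimension of a statistical manifold equals the number of free
(independent) real parameters of the model. For a product of independent
blocks the parameter counts add.
- normal (mu, sigma^2): 2.
- Gamma (shape, rate): 2.
- 4-variate normal: 4 (mean) + 4*5/2 = 10 (symmetric covariance) = 14.
Total = 2 + 2 + 14 = 18.
Dimension = 18

18


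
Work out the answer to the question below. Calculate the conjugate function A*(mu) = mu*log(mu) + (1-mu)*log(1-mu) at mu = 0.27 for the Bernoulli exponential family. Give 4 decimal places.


Legendre transform for Bernoulli:
A*(mu) = mu*log(mu) + (1-mu)*log(1-mu).
mu = 0.27, 1-mu = 0.73.
mu*log(mu) = 0.27*log(0.27) = -0.35352.
(1-mu)*log(1-mu) = 0.73*log(0.73) = -0.229739.
A* = -0.35352 + -0.229739 = -0.5833

-0.5833


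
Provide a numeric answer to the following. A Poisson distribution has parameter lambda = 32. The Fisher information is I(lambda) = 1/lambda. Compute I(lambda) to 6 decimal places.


Fisher information for Poisson: I(lambda) = 1/lambda.
lambda = 32.
I(lambda) = 1/32 = 0.031250

0.031250


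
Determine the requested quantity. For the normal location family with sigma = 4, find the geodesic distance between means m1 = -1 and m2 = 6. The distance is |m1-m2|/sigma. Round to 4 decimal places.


On the fixed-variance normal subfamily, geodesic distance = |m1-m2|/sigma.
|-1 - 6| = 7.
sigma = 4.
d = 7/4 = 1.7500

1.7500


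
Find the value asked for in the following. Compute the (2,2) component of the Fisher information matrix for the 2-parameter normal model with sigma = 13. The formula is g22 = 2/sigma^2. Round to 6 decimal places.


For the 2-parameter normal family, the Fisher metric has:
  g11 = 1/sigma^2, g22 = 2/sigma^2.
sigma = 13, sigma^2 = 169.
g22 = 0.011834

0.011834


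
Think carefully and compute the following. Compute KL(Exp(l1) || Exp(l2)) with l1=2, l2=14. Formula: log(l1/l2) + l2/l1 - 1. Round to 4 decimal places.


KL divergence for exponential family:
KL = log(l1/l2) + l2/l1 - 1.
log(2/14) = -1.94591.
14/2 = 7.0.
KL = -1.94591 + 7.0 - 1 = 4.0541

4.0541


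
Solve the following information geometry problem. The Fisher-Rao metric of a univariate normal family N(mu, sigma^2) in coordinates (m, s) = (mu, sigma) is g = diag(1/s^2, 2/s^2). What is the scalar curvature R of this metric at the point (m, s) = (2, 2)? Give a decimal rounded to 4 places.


The metric has the form g = (A dm^2 + B ds^2)/s^2 with A = 1, B = 2.
Substitute u = sqrt(A/B)*m: g = B*(du^2 + ds^2)/s^2, i.e. B times the
Poincare upper half-plane metric, which has constant Gaussian curvature -1.
Scaling a 2D metric by a constant c divides the Gaussian curvature by c,
so K = -1/B = -1/(2) = -0.5000 everywhere (the point (m, s) = (2, 2) is irrelevant:
the curvature is constant).
Scalar curvature in dimension 2: R = 2K = -2/(2) = -1.0000.

-1.0000


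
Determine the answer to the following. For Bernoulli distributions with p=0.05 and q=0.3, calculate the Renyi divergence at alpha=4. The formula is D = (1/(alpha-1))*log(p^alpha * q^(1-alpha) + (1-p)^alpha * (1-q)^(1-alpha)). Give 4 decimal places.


Renyi divergence of order alpha between Bernoulli distributions:
D = (1/(alpha-1))*log(p^alpha * q^(1-alpha) + (1-p)^alpha * (1-q)^(1-alpha)).
alpha = 4, p = 0.05, q = 0.3.
p^alpha * q^(1-alpha) = 0.05^4 * 0.3^-3 = 0.000231.
(1-p)^alpha * (1-q)^(1-alpha) = 0.95^4 * 0.7^-3 = 2.374654.
sum = 0.000231 + 2.374654 = 2.374885.
D = (1/3)*log(2.374885) = 0.2883

0.2883


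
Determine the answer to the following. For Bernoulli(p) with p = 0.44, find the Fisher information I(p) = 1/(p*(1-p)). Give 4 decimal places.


For Bernoulli(p), Fisher information is I(p) = 1/(p*(1-p)).
p = 0.44, 1-p = 0.56.
p*(1-p) = 0.2464.
I(p) = 1/0.2464 = 4.0584

4.0584


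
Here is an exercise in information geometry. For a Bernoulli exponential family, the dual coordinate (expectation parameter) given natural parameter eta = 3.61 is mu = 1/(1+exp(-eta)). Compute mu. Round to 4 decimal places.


Dual coordinate (expectation parameter) for Bernoulli:
mu = 1/(1+exp(-eta)).
eta = 3.61.
exp(-eta) = exp(-3.61) = 0.027052.
mu = 1/(1+0.027052) = 0.9737

0.9737


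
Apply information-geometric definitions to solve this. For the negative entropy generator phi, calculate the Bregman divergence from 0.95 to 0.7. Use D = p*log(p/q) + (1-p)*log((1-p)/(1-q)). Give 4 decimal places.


Bregman divergence with negative entropy generator:
D = p*log(p/q) + (1-p)*log((1-p)/(1-q)).
p = 0.95, q = 0.7.
p*log(p/q) = 0.95*log(0.95/0.7) = 0.290113.
(1-p)*log((1-p)/(1-q)) = 0.05*log(0.05/0.3) = -0.089588.
D = 0.290113 + -0.089588 = 0.2005

0.2005


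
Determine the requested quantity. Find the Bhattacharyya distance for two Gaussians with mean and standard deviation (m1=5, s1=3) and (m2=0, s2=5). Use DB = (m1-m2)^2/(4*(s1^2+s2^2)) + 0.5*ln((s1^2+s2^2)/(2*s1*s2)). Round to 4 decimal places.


Bhattacharyya distance between two Gaussians:
DB = (m1-m2)^2/(4*(s1^2+s2^2)) + (1/2)*ln((s1^2+s2^2)/(2*s1*s2)).
(m1-m2)^2 = (5)^2 = 25.
s1^2+s2^2 = 9 + 25 = 34.
term1 = 25/136 = 0.183824.
term2 = 0.5*ln(34/30.0) = 0.062582.
DB = 0.183824 + 0.062582 = 0.2464

0.2464


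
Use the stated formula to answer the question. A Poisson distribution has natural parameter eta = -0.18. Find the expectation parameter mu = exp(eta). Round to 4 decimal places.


Expectation parameter for Poisson exponential family:
mu = exp(eta).
eta = -0.18.
mu = exp(-0.18) = 0.8353

0.8353


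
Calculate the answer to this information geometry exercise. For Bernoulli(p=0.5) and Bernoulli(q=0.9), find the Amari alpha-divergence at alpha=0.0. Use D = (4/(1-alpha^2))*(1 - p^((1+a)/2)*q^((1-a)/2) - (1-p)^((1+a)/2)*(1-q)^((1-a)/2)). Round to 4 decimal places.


Amari alpha-divergence:
D = (4/(1-alpha^2))*(1 - p^((1+a)/2)*q^((1-a)/2) - (1-p)^((1+a)/2)*(1-q)^((1-a)/2)).
alpha = 0.0, p = 0.5, q = 0.9.
e1 = (1+alpha)/2 = 0.5, e2 = (1-alpha)/2 = 0.5.
t1 = p^e1 * q^e2 = 0.5^0.5 * 0.9^0.5 = 0.67082.
t2 = (1-p)^e1 * (1-q)^e2 = 0.5^0.5 * 0.1^0.5 = 0.223607.
4/(1-alpha^2) = 4.0.
D = 4.0*(1 - 0.67082 - 0.223607) = 0.4223

0.4223


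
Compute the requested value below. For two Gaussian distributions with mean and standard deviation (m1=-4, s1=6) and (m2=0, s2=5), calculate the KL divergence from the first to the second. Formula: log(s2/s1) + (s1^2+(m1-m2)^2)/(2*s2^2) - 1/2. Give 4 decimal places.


KL divergence between normal distributions:
KL = log(s2/s1) + (s1^2 + (m1-m2)^2)/(2*s2^2) - 1/2.
log(5/6) = -0.182322.
(6^2 + (-4-0)^2)/(2*5^2) = (36 + 16)/50 = 1.04.
KL = -0.182322 + 1.04 - 0.5 = 0.3577

0.3577


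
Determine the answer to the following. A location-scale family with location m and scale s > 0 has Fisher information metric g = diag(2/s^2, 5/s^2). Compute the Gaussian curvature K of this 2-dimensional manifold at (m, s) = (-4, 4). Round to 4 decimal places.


The metric has the form g = (A dm^2 + B ds^2)/s^2 with A = 2, B = 5.
Substitute u = sqrt(A/B)*m: g = B*(du^2 + ds^2)/s^2, i.e. B times the
Poincare upper half-plane metric, which has constant Gaussian curvature -1.
Scaling a 2D metric by a constant c divides the Gaussian curvature by c,
so K = -1/B = -1/(5) = -0.2000 everywhere (the point (m, s) = (-4, 4) is irrelevant:
the curvature is constant).
The requested Gaussian curvature is K = -0.2000.

-0.2000


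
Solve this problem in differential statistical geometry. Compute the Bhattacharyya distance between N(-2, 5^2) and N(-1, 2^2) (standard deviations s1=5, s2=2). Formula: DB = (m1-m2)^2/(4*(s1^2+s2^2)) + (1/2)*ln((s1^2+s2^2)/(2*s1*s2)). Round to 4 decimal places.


Bhattacharyya distance between two Gaussians:
DB = (m1-m2)^2/(4*(s1^2+s2^2)) + (1/2)*ln((s1^2+s2^2)/(2*s1*s2)).
(m1-m2)^2 = (-1)^2 = 1.
s1^2+s2^2 = 25 + 4 = 29.
term1 = 1/116 = 0.008621.
term2 = 0.5*ln(29/20.0) = 0.185782.
DB = 0.008621 + 0.185782 = 0.1944

0.1944


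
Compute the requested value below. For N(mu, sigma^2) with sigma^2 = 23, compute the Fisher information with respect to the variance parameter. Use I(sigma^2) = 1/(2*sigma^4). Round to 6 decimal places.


Fisher information for variance: I(sigma^2) = 1/(2*sigma^4).
sigma^2 = 23, so sigma^4 = 529.
I = 1/(2*529) = 1/1058 = 0.000945

0.000945


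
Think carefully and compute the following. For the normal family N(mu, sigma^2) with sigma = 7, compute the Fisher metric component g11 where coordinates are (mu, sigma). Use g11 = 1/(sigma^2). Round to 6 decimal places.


For the 2-parameter normal family, the Fisher metric has:
  g11 = 1/sigma^2, g22 = 2/sigma^2.
sigma = 7, sigma^2 = 49.
g11 = 0.020408

0.020408


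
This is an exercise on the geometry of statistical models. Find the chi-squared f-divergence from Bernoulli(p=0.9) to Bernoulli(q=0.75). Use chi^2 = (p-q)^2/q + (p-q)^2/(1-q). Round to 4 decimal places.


Chi-squared divergence between Bernoulli distributions:
chi^2 = (p-q)^2/q + (p-q)^2/(1-q).
p = 0.9, q = 0.75, p-q = 0.15.
(p-q)^2 = 0.0225.
term1 = 0.0225/0.75 = 0.03.
term2 = 0.0225/0.25 = 0.09.
chi^2 = 0.03 + 0.09 = 0.1200

0.1200


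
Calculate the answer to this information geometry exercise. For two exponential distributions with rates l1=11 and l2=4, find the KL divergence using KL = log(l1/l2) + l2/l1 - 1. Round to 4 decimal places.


KL divergence for exponential family:
KL = log(l1/l2) + l2/l1 - 1.
log(11/4) = 1.011601.
4/11 = 0.363636.
KL = 1.011601 + 0.363636 - 1 = 0.3752

0.3752


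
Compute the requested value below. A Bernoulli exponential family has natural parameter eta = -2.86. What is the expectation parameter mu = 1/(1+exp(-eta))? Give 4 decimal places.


Dual coordinate (expectation parameter) for Bernoulli:
mu = 1/(1+exp(-eta)).
eta = -2.86.
exp(-eta) = exp(2.86) = 17.461527.
mu = 1/(1+17.461527) = 0.0542

0.0542


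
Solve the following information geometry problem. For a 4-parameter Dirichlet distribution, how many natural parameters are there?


Exponential family dimension calculation:
Dirichlet with 4 components has 4 natural parameters.

4


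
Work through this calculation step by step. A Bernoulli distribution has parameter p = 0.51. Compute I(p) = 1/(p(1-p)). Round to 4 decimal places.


For Bernoulli(p), Fisher information is I(p) = 1/(p*(1-p)).
p = 0.51, 1-p = 0.49.
p*(1-p) = 0.2499.
I(p) = 1/0.2499 = 4.0016

4.0016


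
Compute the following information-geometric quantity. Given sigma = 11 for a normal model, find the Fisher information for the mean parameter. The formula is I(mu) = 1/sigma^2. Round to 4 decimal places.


The Fisher information for the mean of a normal distribution is I(mu) = 1/sigma^2.
sigma = 11, so sigma^2 = 121.
I(mu) = 1/121 = 0.0083

0.0083


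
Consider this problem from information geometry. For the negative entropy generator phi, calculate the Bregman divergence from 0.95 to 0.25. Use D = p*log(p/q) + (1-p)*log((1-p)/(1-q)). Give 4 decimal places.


Bregman divergence with negative entropy generator:
D = p*log(p/q) + (1-p)*log((1-p)/(1-q)).
p = 0.95, q = 0.25.
p*log(p/q) = 0.95*log(0.95/0.25) = 1.268251.
(1-p)*log((1-p)/(1-q)) = 0.05*log(0.05/0.75) = -0.135403.
D = 1.268251 + -0.135403 = 1.1328

1.1328


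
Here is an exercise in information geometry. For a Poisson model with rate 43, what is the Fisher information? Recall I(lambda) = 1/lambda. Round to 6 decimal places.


Fisher information for Poisson: I(lambda) = 1/lambda.
lambda = 43.
I(lambda) = 1/43 = 0.023256

0.023256


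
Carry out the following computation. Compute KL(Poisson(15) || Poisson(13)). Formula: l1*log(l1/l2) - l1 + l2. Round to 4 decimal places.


KL divergence for Poisson:
KL = l1*log(l1/l2) - l1 + l2.
l1 = 15, l2 = 13.
log(15/13) = 0.143101.
l1*log(l1/l2) = 15 * 0.143101 = 2.146513.
KL = 2.146513 - 15 + 13 = 0.1465

0.1465


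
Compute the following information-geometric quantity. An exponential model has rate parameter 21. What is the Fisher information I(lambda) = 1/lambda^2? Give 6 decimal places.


Fisher information for exponential: I(lambda) = 1/lambda^2.
lambda = 21, lambda^2 = 441.
I = 1/441 = 0.002268

0.002268


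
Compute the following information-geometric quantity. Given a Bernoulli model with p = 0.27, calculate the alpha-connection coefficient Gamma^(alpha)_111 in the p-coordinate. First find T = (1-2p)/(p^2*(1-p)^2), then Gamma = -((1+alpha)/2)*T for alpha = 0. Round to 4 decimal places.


Skewness (Amari-Chentsov) tensor: T = (1-2p)/(p^2*(1-p)^2).
p = 0.27, 1-2p = 0.46, p^2 = 0.0729, (1-p)^2 = 0.5329.
T = 0.46/(0.0729 * 0.5329) = 11.840896.
In the p-coordinate, Gamma^(alpha) = Gamma^(0) - (alpha/2)*T with Gamma^(0) = (1/2)*g'(p) = -T/2,
so Gamma^(alpha) = -((1+alpha)/2)*T.
alpha = 0, -(1+alpha)/2 = -0.5.
Gamma = -0.5 * 11.840896 = -5.9204

-5.9204


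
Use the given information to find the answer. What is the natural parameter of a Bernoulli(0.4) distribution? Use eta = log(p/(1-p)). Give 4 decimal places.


Natural parameter for Bernoulli: eta = log(p/(1-p)).
p = 0.4, 1-p = 0.6.
p/(1-p) = 0.666667.
eta = log(0.666667) = -0.4055

-0.4055


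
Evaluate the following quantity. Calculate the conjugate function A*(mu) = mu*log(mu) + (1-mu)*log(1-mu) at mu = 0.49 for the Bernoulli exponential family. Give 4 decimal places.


Legendre transform for Bernoulli:
A*(mu) = mu*log(mu) + (1-mu)*log(1-mu).
mu = 0.49, 1-mu = 0.51.
mu*log(mu) = 0.49*log(0.49) = -0.349541.
(1-mu)*log(1-mu) = 0.51*log(0.51) = -0.343406.
A* = -0.349541 + -0.343406 = -0.6929

-0.6929


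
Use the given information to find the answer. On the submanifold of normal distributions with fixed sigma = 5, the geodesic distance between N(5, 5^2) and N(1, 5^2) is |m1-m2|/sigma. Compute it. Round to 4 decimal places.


On the fixed-variance normal subfamily, geodesic distance = |m1-m2|/sigma.
|5 - 1| = 4.
sigma = 5.
d = 4/5 = 0.8000

0.8000


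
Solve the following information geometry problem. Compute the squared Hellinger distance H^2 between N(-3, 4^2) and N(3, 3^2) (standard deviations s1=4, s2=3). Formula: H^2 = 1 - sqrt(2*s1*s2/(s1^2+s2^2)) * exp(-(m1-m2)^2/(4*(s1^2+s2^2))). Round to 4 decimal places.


Squared Hellinger distance for Gaussians:
H^2 = 1 - sqrt(2*s1*s2/(s1^2+s2^2)) * exp(-(m1-m2)^2/(4*(s1^2+s2^2))).
s1^2 = 16, s2^2 = 9, s1^2+s2^2 = 25.
sqrt(2*4*3/(25)) = 0.979796.
(m1-m2)^2 = (-6)^2 = 36.
exp(-36/(4*25)) = exp(-0.36) = 0.697676.
H^2 = 1 - 0.979796*0.697676 = 0.3164

0.3164


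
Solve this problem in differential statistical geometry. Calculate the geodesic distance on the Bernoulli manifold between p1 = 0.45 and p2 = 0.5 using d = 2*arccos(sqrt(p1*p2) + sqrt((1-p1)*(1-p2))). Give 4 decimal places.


Geodesic distance on Bernoulli manifold:
d(p1,p2) = 2*arccos(sqrt(p1*p2) + sqrt((1-p1)*(1-p2))).
sqrt(p1*p2) = sqrt(0.45*0.5) = 0.474342.
sqrt((1-p1)*(1-p2)) = sqrt(0.55*0.5) = 0.524404.
arg = 0.474342 + 0.524404 = 0.998746.
d = 2*arccos(0.998746) = 0.1002

0.1002


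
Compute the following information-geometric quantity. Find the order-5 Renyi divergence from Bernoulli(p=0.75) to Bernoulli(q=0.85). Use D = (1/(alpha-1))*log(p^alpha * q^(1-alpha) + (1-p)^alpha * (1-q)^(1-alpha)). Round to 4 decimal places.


Renyi divergence of order alpha between Bernoulli distributions:
D = (1/(alpha-1))*log(p^alpha * q^(1-alpha) + (1-p)^alpha * (1-q)^(1-alpha)).
alpha = 5, p = 0.75, q = 0.85.
p^alpha * q^(1-alpha) = 0.75^5 * 0.85^-4 = 0.454601.
(1-p)^alpha * (1-q)^(1-alpha) = 0.25^5 * 0.15^-4 = 1.929012.
sum = 0.454601 + 1.929012 = 2.383614.
D = (1/4)*log(2.383614) = 0.2172

0.2172


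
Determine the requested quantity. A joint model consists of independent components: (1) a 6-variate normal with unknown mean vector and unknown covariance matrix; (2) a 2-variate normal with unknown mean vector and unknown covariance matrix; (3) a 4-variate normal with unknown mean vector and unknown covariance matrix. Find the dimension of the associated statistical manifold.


The dimension of a statistical manifold equals the number of free
(independent) real parameters of the model. For a product of independent
blocks the parameter counts add.
- 6-variate normal: 6 (mean) + 6*7/2 = 21 (symmetric covariance) = 27.
- 2-variate normal: 2 (mean) + 2*3/2 = 3 (symmetric covariance) = 5.
- 4-variate normal: 4 (mean) + 4*5/2 = 10 (symmetric covariance) = 14.
Total = 27 + 5 + 14 = 46.
Dimension = 46

46


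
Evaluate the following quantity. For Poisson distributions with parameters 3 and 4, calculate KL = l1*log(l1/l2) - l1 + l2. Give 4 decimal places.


KL divergence for Poisson:
KL = l1*log(l1/l2) - l1 + l2.
l1 = 3, l2 = 4.
log(3/4) = -0.287682.
l1*log(l1/l2) = 3 * -0.287682 = -0.863046.
KL = -0.863046 - 3 + 4 = 0.1370

0.1370


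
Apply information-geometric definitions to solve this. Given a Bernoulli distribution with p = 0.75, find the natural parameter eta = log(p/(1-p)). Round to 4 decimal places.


Natural parameter for Bernoulli: eta = log(p/(1-p)).
p = 0.75, 1-p = 0.25.
p/(1-p) = 3.0.
eta = log(3.0) = 1.0986

1.0986


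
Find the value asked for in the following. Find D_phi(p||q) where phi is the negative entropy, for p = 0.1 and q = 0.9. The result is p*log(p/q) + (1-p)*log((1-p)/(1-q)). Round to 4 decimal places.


Bregman divergence with negative entropy generator:
D = p*log(p/q) + (1-p)*log((1-p)/(1-q)).
p = 0.1, q = 0.9.
p*log(p/q) = 0.1*log(0.1/0.9) = -0.219722.
(1-p)*log((1-p)/(1-q)) = 0.9*log(0.9/0.1) = 1.977502.
D = -0.219722 + 1.977502 = 1.7578

1.7578


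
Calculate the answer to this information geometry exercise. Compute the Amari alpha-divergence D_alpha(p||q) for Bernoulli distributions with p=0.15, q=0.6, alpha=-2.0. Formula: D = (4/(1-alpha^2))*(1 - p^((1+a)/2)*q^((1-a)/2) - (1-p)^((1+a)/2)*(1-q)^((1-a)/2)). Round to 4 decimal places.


Amari alpha-divergence:
D = (4/(1-alpha^2))*(1 - p^((1+a)/2)*q^((1-a)/2) - (1-p)^((1+a)/2)*(1-q)^((1-a)/2)).
alpha = -2.0, p = 0.15, q = 0.6.
e1 = (1+alpha)/2 = -0.5, e2 = (1-alpha)/2 = 1.5.
t1 = p^e1 * q^e2 = 0.15^-0.5 * 0.6^1.5 = 1.2.
t2 = (1-p)^e1 * (1-q)^e2 = 0.85^-0.5 * 0.4^1.5 = 0.274398.
4/(1-alpha^2) = -1.333333.
D = -1.333333*(1 - 1.2 - 0.274398) = 0.6325

0.6325


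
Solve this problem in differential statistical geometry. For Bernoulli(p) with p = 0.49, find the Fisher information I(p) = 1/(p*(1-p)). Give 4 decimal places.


For Bernoulli(p), Fisher information is I(p) = 1/(p*(1-p)).
p = 0.49, 1-p = 0.51.
p*(1-p) = 0.2499.
I(p) = 1/0.2499 = 4.0016

4.0016


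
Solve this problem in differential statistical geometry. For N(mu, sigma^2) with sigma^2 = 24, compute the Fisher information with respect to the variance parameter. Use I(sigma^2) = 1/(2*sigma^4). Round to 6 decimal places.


Fisher information for variance: I(sigma^2) = 1/(2*sigma^4).
sigma^2 = 24, so sigma^4 = 576.
I = 1/(2*576) = 1/1152 = 0.000868

0.000868


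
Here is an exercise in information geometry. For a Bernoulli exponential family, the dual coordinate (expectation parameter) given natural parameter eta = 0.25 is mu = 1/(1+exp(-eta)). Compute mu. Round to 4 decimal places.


Dual coordinate (expectation parameter) for Bernoulli:
mu = 1/(1+exp(-eta)).
eta = 0.25.
exp(-eta) = exp(-0.25) = 0.778801.
mu = 1/(1+0.778801) = 0.5622

0.5622


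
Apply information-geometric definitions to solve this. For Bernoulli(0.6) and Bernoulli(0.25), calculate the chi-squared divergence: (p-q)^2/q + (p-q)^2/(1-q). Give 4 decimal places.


Chi-squared divergence between Bernoulli distributions:
chi^2 = (p-q)^2/q + (p-q)^2/(1-q).
p = 0.6, q = 0.25, p-q = 0.35.
(p-q)^2 = 0.1225.
term1 = 0.1225/0.25 = 0.49.
term2 = 0.1225/0.75 = 0.163333.
chi^2 = 0.49 + 0.163333 = 0.6533

0.6533


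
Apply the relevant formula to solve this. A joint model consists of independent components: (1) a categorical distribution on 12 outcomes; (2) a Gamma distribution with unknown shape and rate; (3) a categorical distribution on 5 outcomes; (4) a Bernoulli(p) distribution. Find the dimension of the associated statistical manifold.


The dimension of a statistical manifold equals the number of free
(independent) real parameters of the model. For a product of independent
blocks the parameter counts add.
- categorical on 12 outcomes (probabilities sum to 1): 12-1 = 11.
- Gamma (shape, rate): 2.
- categorical on 5 outcomes (probabilities sum to 1): 5-1 = 4.
- Bernoulli (p): 1.
Total = 11 + 2 + 4 + 1 = 18.
Dimension = 18

18


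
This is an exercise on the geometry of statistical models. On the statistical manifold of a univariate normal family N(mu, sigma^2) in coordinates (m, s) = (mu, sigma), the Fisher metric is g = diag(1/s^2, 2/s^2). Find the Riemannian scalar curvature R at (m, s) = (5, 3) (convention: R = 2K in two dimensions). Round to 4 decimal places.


The metric has the form g = (A dm^2 + B ds^2)/s^2 with A = 1, B = 2.
Substitute u = sqrt(A/B)*m: g = B*(du^2 + ds^2)/s^2, i.e. B times the
Poincare upper half-plane metric, which has constant Gaussian curvature -1.
Scaling a 2D metric by a constant c divides the Gaussian curvature by c,
so K = -1/B = -1/(2) = -0.5000 everywhere (the point (m, s) = (5, 3) is irrelevant:
the curvature is constant).
Scalar curvature in dimension 2: R = 2K = -2/(2) = -1.0000.

-1.0000


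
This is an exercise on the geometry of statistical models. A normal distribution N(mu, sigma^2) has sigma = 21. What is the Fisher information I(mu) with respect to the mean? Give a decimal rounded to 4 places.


The Fisher information for the mean of a normal distribution is I(mu) = 1/sigma^2.
sigma = 21, so sigma^2 = 441.
I(mu) = 1/441 = 0.0023

0.0023


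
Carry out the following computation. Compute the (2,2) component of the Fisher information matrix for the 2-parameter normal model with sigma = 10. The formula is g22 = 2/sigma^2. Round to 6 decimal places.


For the 2-parameter normal family, the Fisher metric has:
  g11 = 1/sigma^2, g22 = 2/sigma^2.
sigma = 10, sigma^2 = 100.
g22 = 0.020000

0.020000


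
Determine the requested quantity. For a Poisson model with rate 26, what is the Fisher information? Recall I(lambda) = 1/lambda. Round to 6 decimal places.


Fisher information for Poisson: I(lambda) = 1/lambda.
lambda = 26.
I(lambda) = 1/26 = 0.038462

0.038462


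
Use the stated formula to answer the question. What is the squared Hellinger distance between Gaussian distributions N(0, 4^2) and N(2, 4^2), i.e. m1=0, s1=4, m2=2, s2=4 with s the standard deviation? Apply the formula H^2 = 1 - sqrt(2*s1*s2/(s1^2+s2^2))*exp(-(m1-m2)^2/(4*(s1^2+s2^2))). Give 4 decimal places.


Squared Hellinger distance for Gaussians:
H^2 = 1 - sqrt(2*s1*s2/(s1^2+s2^2)) * exp(-(m1-m2)^2/(4*(s1^2+s2^2))).
s1^2 = 16, s2^2 = 16, s1^2+s2^2 = 32.
sqrt(2*4*4/(32)) = 1.0.
(m1-m2)^2 = (-2)^2 = 4.
exp(-4/(4*32)) = exp(-0.03125) = 0.969233.
H^2 = 1 - 1.0*0.969233 = 0.0308

0.0308


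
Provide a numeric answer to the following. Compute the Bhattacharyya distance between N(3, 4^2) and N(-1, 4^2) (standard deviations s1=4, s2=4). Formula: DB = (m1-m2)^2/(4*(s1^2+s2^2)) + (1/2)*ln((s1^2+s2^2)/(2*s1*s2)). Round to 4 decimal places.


Bhattacharyya distance between two Gaussians:
DB = (m1-m2)^2/(4*(s1^2+s2^2)) + (1/2)*ln((s1^2+s2^2)/(2*s1*s2)).
(m1-m2)^2 = (4)^2 = 16.
s1^2+s2^2 = 16 + 16 = 32.
term1 = 16/128 = 0.125.
term2 = 0.5*ln(32/32.0) = 0.0.
DB = 0.125 + 0.0 = 0.1250

0.1250


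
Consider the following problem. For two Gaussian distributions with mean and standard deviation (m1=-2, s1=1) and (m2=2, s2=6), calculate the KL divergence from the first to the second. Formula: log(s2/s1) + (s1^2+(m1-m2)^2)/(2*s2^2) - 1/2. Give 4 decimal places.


KL divergence between normal distributions:
KL = log(s2/s1) + (s1^2 + (m1-m2)^2)/(2*s2^2) - 1/2.
log(6/1) = 1.791759.
(1^2 + (-2-2)^2)/(2*6^2) = (1 + 16)/72 = 0.236111.
KL = 1.791759 + 0.236111 - 0.5 = 1.5279

1.5279


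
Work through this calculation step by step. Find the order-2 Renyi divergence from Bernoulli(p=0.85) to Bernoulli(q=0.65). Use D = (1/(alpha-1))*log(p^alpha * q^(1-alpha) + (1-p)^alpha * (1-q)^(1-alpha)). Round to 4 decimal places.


Renyi divergence of order alpha between Bernoulli distributions:
D = (1/(alpha-1))*log(p^alpha * q^(1-alpha) + (1-p)^alpha * (1-q)^(1-alpha)).
alpha = 2, p = 0.85, q = 0.65.
p^alpha * q^(1-alpha) = 0.85^2 * 0.65^-1 = 1.111538.
(1-p)^alpha * (1-q)^(1-alpha) = 0.15^2 * 0.35^-1 = 0.064286.
sum = 1.111538 + 0.064286 = 1.175824.
D = (1/1)*log(1.175824) = 0.1620

0.1620


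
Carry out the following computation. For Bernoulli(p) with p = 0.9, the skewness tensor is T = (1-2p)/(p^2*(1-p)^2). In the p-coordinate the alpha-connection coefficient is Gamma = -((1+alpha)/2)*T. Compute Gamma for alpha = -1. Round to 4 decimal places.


Skewness (Amari-Chentsov) tensor: T = (1-2p)/(p^2*(1-p)^2).
p = 0.9, 1-2p = -0.8, p^2 = 0.81, (1-p)^2 = 0.01.
T = -0.8/(0.81 * 0.01) = -98.765432.
In the p-coordinate, Gamma^(alpha) = Gamma^(0) - (alpha/2)*T with Gamma^(0) = (1/2)*g'(p) = -T/2,
so Gamma^(alpha) = -((1+alpha)/2)*T.
alpha = -1, -(1+alpha)/2 = 0.0.
Gamma = 0.0 * -98.765432 = 0.0000

0.0000


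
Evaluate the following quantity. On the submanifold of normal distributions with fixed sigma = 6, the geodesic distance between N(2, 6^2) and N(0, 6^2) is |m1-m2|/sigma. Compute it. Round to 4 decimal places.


On the fixed-variance normal subfamily, geodesic distance = |m1-m2|/sigma.
|2 - 0| = 2.
sigma = 6.
d = 2/6 = 0.3333

0.3333


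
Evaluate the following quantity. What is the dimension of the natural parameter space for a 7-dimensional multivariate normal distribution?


Exponential family dimension calculation:
For 7-dim MVN: mean has 7 params, covariance has 7*8/2 = 28 unique entries.
Total dim = 7 + 28 = 35.

35


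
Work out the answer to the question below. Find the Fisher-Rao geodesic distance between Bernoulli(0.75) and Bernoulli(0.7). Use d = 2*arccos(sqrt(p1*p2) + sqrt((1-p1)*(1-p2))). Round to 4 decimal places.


Geodesic distance on Bernoulli manifold:
d(p1,p2) = 2*arccos(sqrt(p1*p2) + sqrt((1-p1)*(1-p2))).
sqrt(p1*p2) = sqrt(0.75*0.7) = 0.724569.
sqrt((1-p1)*(1-p2)) = sqrt(0.25*0.3) = 0.273861.
arg = 0.724569 + 0.273861 = 0.99843.
d = 2*arccos(0.99843) = 0.1121

0.1121


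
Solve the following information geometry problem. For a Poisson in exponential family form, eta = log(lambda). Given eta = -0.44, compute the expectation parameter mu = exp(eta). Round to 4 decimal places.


Expectation parameter for Poisson exponential family:
mu = exp(eta).
eta = -0.44.
mu = exp(-0.44) = 0.6440

0.6440
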